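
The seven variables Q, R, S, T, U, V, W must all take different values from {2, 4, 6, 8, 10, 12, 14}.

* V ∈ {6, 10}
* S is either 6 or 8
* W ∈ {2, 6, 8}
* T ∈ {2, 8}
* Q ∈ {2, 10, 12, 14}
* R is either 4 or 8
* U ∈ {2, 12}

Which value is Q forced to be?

14

Among the 7 variables, 4 fits only R (and all 7 values in {2, 4, 6, 8, 10, 12, 14} must be used), so R = 4.
The 6 still-open variables draw from only 6 values {2, 6, 8, 10, 12, 14}, so each is used; only Q can be 14, hence Q = 14.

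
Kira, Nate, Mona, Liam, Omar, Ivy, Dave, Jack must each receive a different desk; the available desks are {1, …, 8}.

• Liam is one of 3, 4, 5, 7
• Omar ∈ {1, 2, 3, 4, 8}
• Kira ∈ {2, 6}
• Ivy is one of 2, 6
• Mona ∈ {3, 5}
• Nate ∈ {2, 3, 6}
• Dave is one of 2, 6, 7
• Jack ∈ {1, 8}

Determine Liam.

The 2 variables Kira and Ivy are confined to {2, 6}, which locks those values in; drop them from Nate, Omar, Dave.
Nate's domain is down to {3}, so Nate = 3. So Mona, Liam, Omar can't be 3.
Mona's domain is down to {5}, so Mona = 5. Strike 5 from Liam.
Dave must be 7 (only option left). So Liam can't be 7.
So Liam = 4.

4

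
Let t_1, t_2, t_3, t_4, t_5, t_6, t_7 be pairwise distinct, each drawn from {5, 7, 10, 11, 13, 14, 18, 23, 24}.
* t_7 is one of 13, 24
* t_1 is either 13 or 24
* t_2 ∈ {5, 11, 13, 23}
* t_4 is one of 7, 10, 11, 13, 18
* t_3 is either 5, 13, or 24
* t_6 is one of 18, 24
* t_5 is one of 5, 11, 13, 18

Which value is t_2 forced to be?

23

t_1 and t_7 share exactly the 2 values {13, 24}; by pigeonhole those values go to them, so strike 13, 24 from t_2, t_3, t_4, t_5, t_6.
t_3 has just one choice, so t_3 = 5. Eliminate 5 elsewhere: t_2, t_5.
That leaves t_6 = 18. Strike 18 from t_4, t_5.
t_5 has just one choice, so t_5 = 11. Eliminate 11 elsewhere: t_2, t_4.
So t_2 = 23.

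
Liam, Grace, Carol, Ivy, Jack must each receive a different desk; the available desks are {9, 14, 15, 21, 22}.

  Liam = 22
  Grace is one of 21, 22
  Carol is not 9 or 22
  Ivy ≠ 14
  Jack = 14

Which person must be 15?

Liam must be 22 (only option left). Remove 22 from Grace, Ivy.
Grace's domain is down to {21}, so Grace = 21. Eliminate 21 elsewhere: Carol, Ivy.
That leaves Jack = 14. Remove 14 from Carol.
So 15 goes to Carol.

Carol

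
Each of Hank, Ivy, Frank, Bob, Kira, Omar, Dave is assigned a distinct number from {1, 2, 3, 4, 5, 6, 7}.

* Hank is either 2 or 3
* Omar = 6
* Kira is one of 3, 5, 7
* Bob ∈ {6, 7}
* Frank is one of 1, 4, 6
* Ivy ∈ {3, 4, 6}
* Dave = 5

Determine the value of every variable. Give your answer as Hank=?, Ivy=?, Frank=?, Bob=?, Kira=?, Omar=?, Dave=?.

Hank=2, Ivy=4, Frank=1, Bob=7, Kira=3, Omar=6, Dave=5

Omar must be 6 (only option left). So Ivy, Frank, Bob can't be 6.
Dave must be 5 (only option left). Strike 5 from Kira.
Bob must be 7 (only option left). Remove 7 from Kira.
Kira's domain is down to {3}, so Kira = 3. Eliminate 3 elsewhere: Hank, Ivy.
Hank has just one choice, so Hank = 2.
Ivy must be 4 (only option left). Strike 4 from Frank.
Frank has just one choice, so Frank = 1.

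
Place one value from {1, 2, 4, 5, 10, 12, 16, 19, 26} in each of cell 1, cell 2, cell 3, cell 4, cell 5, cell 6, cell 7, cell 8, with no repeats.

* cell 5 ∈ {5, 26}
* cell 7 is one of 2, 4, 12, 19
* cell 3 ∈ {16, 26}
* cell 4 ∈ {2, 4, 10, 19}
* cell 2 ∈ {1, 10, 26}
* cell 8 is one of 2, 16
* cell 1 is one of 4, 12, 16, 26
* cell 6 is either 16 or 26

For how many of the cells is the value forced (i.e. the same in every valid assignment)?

2

cell 3 and cell 6 share exactly the 2 values {16, 26}; by pigeonhole those values go to them, so strike 16, 26 from cell 1, cell 2, cell 5, cell 8.
cell 5 has just one choice, so cell 5 = 5.
cell 8's domain is down to {2}, so cell 8 = 2. Remove 2 from cell 4, cell 7.
Determined: cell 5=5, cell 8=2. The other cells each still have more than one consistent value. That makes 2.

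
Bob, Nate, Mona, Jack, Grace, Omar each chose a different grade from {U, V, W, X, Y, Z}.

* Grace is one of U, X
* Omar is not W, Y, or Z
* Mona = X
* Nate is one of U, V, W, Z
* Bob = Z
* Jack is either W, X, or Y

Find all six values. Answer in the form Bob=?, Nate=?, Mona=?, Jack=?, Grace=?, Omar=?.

Bob=Z, Nate=W, Mona=X, Jack=Y, Grace=U, Omar=V

Bob has just one choice, so Bob = Z. So Nate can't be Z.
That leaves Mona = X. Remove X from Jack, Grace, Omar.
Grace's domain is down to {U}, so Grace = U. So Nate, Omar can't be U.
That leaves Omar = V. Strike V from Nate.
That leaves Nate = W. Remove W from Jack.
Jack's domain is down to {Y}, so Jack = Y.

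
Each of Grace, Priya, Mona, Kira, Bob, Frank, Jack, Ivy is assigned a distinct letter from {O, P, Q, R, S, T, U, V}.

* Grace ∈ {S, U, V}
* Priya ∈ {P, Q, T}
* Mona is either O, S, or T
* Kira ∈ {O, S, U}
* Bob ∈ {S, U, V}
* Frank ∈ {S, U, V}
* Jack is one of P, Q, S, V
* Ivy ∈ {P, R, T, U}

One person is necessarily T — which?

Among the 8 variables, R fits only Ivy (and all 8 values in {O, P, Q, R, S, T, U, V} must be used), so Ivy = R.
Grace, Bob, Frank share exactly the 3 values {S, U, V}; by pigeonhole those values go to them, so strike S, U, V from Mona, Kira, Jack.
Kira's domain is down to {O}, so Kira = O. Strike O from Mona.
So T goes to Mona.

Mona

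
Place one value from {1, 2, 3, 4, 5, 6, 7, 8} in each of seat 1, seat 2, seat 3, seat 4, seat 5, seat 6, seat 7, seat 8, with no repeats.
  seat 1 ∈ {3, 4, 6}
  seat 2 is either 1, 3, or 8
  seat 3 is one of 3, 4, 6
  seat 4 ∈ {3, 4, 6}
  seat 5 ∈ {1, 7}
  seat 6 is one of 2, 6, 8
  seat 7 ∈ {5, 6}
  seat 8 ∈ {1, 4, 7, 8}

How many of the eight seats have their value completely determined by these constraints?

The 8 variables draw from only 8 values {1, 2, 3, 4, 5, 6, 7, 8}, so each is used; only seat 6 can be 2, hence seat 6 = 2.
The 7 still-open variables together cover exactly {1, 3, 4, 5, 6, 7, 8} — 7 values for 7 variables — and 5 appears only in seat 7's list, so seat 7 = 5.
The 3 variables seat 1, seat 3, seat 4 are confined to {3, 4, 6}, which locks those values in; drop them from seat 2, seat 8.
Determined: seat 6=2, seat 7=5. The other seats each still have more than one consistent value. That makes 2.

2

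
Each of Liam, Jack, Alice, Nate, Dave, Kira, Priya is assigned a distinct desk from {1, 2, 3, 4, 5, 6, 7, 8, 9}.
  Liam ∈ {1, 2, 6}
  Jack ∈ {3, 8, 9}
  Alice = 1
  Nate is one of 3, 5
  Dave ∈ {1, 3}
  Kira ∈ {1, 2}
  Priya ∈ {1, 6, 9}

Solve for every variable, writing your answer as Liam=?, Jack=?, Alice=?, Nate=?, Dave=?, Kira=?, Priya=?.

Alice must be 1 (only option left). Eliminate 1 elsewhere: Liam, Dave, Kira, Priya.
Dave has just one choice, so Dave = 3. Remove 3 from Jack, Nate.
Kira has just one choice, so Kira = 2. So Liam can't be 2.
Liam's domain is down to {6}, so Liam = 6. Strike 6 from Priya.
Nate's domain is down to {5}, so Nate = 5.
That leaves Priya = 9. Eliminate 9 elsewhere: Jack.
That leaves Jack = 8.

Liam=6, Jack=8, Alice=1, Nate=5, Dave=3, Kira=2, Priya=9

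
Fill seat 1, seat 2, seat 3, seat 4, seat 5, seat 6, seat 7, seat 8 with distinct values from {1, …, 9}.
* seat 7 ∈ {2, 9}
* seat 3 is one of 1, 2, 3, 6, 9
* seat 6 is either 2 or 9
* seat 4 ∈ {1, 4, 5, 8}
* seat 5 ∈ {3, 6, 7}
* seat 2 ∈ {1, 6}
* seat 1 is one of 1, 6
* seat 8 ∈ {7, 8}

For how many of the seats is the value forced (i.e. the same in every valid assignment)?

3

The 2 variables seat 1 and seat 2 are confined to {1, 6}, which locks those values in; drop them from seat 3, seat 4, seat 5.
seat 6 and seat 7 between them cover only {2, 9} — a naked pair. Remove those values from seat 3.
seat 3's domain is down to {3}, so seat 3 = 3. Remove 3 from seat 5.
That leaves seat 5 = 7. Strike 7 from seat 8.
seat 8's domain is down to {8}, so seat 8 = 8. So seat 4 can't be 8.
Determined: seat 3=3, seat 5=7, seat 8=8. The other seats each still have more than one consistent value. That makes 3.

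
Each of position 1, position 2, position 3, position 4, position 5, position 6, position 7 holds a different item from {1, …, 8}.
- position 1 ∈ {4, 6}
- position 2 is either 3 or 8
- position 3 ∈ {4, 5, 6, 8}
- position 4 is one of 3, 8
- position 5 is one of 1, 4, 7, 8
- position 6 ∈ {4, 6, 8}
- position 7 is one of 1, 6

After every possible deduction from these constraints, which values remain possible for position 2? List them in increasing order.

Among the 7 variables, 5 fits only position 3 (and all 7 values in {1, 3, 4, 5, 6, 7, 8} must be used), so position 3 = 5.
The 6 still-open variables draw from only 6 values {1, 3, 4, 6, 7, 8}, so each is used; only position 5 can be 7, hence position 5 = 7.
The 5 still-open variables together cover exactly {1, 3, 4, 6, 8} — 5 values for 5 variables — and 1 appears only in position 7's list, so position 7 = 1.
The 2 variables position 2 and position 4 are confined to {3, 8}, which locks those values in; drop them from position 6.
No further eliminations apply; position 2 can still be any of 3, 8.

3, 8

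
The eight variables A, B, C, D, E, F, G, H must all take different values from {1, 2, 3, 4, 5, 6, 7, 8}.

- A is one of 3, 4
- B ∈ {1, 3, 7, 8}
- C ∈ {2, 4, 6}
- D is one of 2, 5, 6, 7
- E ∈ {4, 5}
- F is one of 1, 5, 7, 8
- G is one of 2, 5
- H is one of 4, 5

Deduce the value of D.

E and H between them cover only {4, 5} — a naked pair. Remove those values from A, C, D, F, G.
A has just one choice, so A = 3. Eliminate 3 elsewhere: B.
G has just one choice, so G = 2. So C, D can't be 2.
C has just one choice, so C = 6. So D can't be 6.
So D = 7.

7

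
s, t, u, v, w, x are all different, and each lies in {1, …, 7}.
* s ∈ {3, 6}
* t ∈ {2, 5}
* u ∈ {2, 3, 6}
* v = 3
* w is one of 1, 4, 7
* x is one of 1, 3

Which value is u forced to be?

2

v's domain is down to {3}, so v = 3. Remove 3 from s, u, x.
x's domain is down to {1}, so x = 1. Remove 1 from w.
s's domain is down to {6}, so s = 6. Remove 6 from u.
So u = 2.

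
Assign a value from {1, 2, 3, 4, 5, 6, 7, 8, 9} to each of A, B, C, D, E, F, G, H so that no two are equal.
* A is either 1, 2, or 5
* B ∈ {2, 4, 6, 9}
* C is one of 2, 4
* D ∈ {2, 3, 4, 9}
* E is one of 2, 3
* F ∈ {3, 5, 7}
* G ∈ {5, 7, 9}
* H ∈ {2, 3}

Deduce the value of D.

9

The 8 variables draw from only 8 values {1, 2, 3, 4, 5, 6, 7, 9}, so each is used; only A can be 1, hence A = 1.
Among the 7 still-open variables, 6 fits only B (and all 7 values in {2, 3, 4, 5, 6, 7, 9} must be used), so B = 6.
E and H share exactly the 2 values {2, 3}; by pigeonhole those values go to them, so strike 2, 3 from C, D, F.
That leaves C = 4. So D can't be 4.
So D = 9.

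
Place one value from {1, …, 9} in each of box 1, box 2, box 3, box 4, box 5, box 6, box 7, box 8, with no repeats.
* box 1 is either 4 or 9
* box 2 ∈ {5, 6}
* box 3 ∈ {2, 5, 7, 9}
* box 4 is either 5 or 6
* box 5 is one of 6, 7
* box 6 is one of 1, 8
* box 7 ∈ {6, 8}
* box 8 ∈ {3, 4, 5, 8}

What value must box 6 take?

1

The 2 variables box 2 and box 4 are confined to {5, 6}, which locks those values in; drop them from box 3, box 5, box 7, box 8.
box 5's domain is down to {7}, so box 5 = 7. Strike 7 from box 3.
That leaves box 7 = 8. So box 6, box 8 can't be 8.
So box 6 = 1.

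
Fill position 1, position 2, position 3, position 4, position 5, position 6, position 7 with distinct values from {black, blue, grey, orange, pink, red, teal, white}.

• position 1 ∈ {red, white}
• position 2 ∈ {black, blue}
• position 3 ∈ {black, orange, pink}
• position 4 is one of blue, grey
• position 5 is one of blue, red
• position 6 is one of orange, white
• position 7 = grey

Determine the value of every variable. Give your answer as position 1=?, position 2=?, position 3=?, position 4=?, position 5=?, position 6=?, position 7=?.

position 1=white, position 2=black, position 3=pink, position 4=blue, position 5=red, position 6=orange, position 7=grey

position 7's domain is down to {grey}, so position 7 = grey. So position 4 can't be grey.
That leaves position 4 = blue. Remove blue from position 2, position 5.
position 5 must be red (only option left). Remove red from position 1.
position 1's domain is down to {white}, so position 1 = white. So position 6 can't be white.
position 2 must be black (only option left). Remove black from position 3.
position 6 must be orange (only option left). Remove orange from position 3.
position 3 must be pink (only option left).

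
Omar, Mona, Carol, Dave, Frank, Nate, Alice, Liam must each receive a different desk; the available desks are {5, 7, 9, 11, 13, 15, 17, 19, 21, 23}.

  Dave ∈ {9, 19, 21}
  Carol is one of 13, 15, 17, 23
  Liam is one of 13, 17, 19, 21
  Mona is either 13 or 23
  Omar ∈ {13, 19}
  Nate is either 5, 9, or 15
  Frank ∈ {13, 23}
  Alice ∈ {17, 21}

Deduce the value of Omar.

The 8 variables together cover exactly {5, 9, 13, 15, 17, 19, 21, 23} — 8 values for 8 variables — and 5 appears only in Nate's list, so Nate = 5.
The 7 still-open variables draw from only 7 values {9, 13, 15, 17, 19, 21, 23}, so each is used; only Dave can be 9, hence Dave = 9.
Among the 6 still-open variables, 15 fits only Carol (and all 6 values in {13, 15, 17, 19, 21, 23} must be used), so Carol = 15.
Mona and Frank between them cover only {13, 23} — a naked pair. Remove those values from Omar, Liam.
So Omar = 19.

19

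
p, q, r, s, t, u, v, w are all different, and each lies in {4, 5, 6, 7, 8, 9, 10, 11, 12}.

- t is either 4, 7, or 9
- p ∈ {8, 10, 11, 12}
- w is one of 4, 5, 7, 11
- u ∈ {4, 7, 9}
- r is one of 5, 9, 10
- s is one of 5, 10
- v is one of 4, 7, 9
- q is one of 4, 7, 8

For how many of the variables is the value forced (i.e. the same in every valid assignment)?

Among the 8 variables, 12 fits only p (and all 8 values in {4, 5, 7, 8, 9, 10, 11, 12} must be used), so p = 12.
Among the 7 still-open variables, 8 fits only q (and all 7 values in {4, 5, 7, 8, 9, 10, 11} must be used), so q = 8.
The 6 still-open variables together cover exactly {4, 5, 7, 9, 10, 11} — 6 values for 6 variables — and 11 appears only in w's list, so w = 11.
t, u, v share exactly the 3 values {4, 7, 9}; by pigeonhole those values go to them, so strike 4, 7, 9 from r.
Determined: p=12, q=8, w=11. The other variables each still have more than one consistent value. That makes 3.

3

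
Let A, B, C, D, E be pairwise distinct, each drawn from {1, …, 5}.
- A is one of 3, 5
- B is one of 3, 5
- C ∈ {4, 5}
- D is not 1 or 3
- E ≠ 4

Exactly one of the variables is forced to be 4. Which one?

Among the 5 variables, 1 fits only E (and all 5 values in {1, 2, 3, 4, 5} must be used), so E = 1.
The 4 still-open variables together cover exactly {2, 3, 4, 5} — 4 values for 4 variables — and 2 appears only in D's list, so D = 2.
Among the 3 still-open variables, 4 fits only C (and all 3 values in {3, 4, 5} must be used), so C = 4.

C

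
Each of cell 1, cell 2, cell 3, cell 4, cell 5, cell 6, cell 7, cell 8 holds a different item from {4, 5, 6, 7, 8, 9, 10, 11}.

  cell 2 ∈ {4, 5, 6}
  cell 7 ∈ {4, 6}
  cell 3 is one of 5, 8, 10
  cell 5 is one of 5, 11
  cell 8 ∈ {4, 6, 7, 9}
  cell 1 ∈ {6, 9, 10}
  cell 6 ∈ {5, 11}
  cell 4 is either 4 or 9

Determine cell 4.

The 8 variables draw from only 8 values {4, 5, 6, 7, 8, 9, 10, 11}, so each is used; only cell 8 can be 7, hence cell 8 = 7.
Among the 7 still-open variables, 8 fits only cell 3 (and all 7 values in {4, 5, 6, 8, 9, 10, 11} must be used), so cell 3 = 8.
The 6 still-open variables together cover exactly {4, 5, 6, 9, 10, 11} — 6 values for 6 variables — and 10 appears only in cell 1's list, so cell 1 = 10.
Among the 5 still-open variables, 9 fits only cell 4 (and all 5 values in {4, 5, 6, 9, 11} must be used), so cell 4 = 9.

9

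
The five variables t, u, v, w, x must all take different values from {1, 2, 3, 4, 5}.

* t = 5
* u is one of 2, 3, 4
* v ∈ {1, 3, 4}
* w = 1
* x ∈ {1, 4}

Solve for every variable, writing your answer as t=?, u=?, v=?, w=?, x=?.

t=5, u=2, v=3, w=1, x=4

t must be 5 (only option left).
w has just one choice, so w = 1. Strike 1 from v, x.
x's domain is down to {4}, so x = 4. Eliminate 4 elsewhere: u, v.
v's domain is down to {3}, so v = 3. So u can't be 3.
u's domain is down to {2}, so u = 2.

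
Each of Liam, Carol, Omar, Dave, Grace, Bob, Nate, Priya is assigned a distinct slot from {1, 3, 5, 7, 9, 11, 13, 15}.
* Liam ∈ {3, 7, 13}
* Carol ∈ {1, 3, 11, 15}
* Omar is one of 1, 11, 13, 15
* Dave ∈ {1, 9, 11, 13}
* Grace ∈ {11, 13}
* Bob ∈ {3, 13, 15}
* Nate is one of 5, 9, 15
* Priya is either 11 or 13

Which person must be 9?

Among the 8 variables, 5 fits only Nate (and all 8 values in {1, 3, 5, 7, 9, 11, 13, 15} must be used), so Nate = 5.
Among the 7 still-open variables, 7 fits only Liam (and all 7 values in {1, 3, 7, 9, 11, 13, 15} must be used), so Liam = 7.
Among the 6 still-open variables, 9 fits only Dave (and all 6 values in {1, 3, 9, 11, 13, 15} must be used), so Dave = 9.

Dave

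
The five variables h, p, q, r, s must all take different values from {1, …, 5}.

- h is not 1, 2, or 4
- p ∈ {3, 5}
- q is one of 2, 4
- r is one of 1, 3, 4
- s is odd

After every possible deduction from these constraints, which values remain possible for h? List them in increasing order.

The 5 variables draw from only 5 values {1, 2, 3, 4, 5}, so each is used; only q can be 2, hence q = 2.
Among the 4 still-open variables, 4 fits only r (and all 4 values in {1, 3, 4, 5} must be used), so r = 4.
The 3 still-open variables draw from only 3 values {1, 3, 5}, so each is used; only s can be 1, hence s = 1.
No further eliminations apply; h can still be any of 3, 5.

3, 5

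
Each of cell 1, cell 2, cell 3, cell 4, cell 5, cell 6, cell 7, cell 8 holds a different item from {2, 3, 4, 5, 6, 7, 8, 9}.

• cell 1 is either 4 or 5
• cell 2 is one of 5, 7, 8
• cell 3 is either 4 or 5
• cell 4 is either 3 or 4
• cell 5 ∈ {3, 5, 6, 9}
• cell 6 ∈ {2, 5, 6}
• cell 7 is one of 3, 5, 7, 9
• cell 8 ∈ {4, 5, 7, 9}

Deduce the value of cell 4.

3

Among the 8 variables, 2 fits only cell 6 (and all 8 values in {2, 3, 4, 5, 6, 7, 8, 9} must be used), so cell 6 = 2.
Among the 7 still-open variables, 6 fits only cell 5 (and all 7 values in {3, 4, 5, 6, 7, 8, 9} must be used), so cell 5 = 6.
The 6 still-open variables draw from only 6 values {3, 4, 5, 7, 8, 9}, so each is used; only cell 2 can be 8, hence cell 2 = 8.
The 2 variables cell 1 and cell 3 are confined to {4, 5}, which locks those values in; drop them from cell 4, cell 7, cell 8.
So cell 4 = 3.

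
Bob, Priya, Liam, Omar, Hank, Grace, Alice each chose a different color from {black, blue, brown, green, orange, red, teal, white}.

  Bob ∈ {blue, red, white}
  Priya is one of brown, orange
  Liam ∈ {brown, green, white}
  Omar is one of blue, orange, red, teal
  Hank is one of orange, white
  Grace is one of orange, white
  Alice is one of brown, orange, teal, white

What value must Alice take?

teal

Among the 7 variables, green fits only Liam (and all 7 values in {blue, brown, green, orange, red, teal, white} must be used), so Liam = green.
Hank and Grace between them cover only {orange, white} — a naked pair. Remove those values from Bob, Priya, Omar, Alice.
That leaves Priya = brown. Remove brown from Alice.
So Alice = teal.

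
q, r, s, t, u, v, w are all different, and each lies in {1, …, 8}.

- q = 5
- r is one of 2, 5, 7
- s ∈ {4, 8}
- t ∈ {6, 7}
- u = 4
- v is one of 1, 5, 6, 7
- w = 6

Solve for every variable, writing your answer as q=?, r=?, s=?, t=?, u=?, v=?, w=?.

q has just one choice, so q = 5. Remove 5 from r, v.
That leaves u = 4. Remove 4 from s.
That leaves w = 6. Remove 6 from t, v.
That leaves s = 8.
t's domain is down to {7}, so t = 7. Eliminate 7 elsewhere: r, v.
v must be 1 (only option left).
That leaves r = 2.

q=5, r=2, s=8, t=7, u=4, v=1, w=6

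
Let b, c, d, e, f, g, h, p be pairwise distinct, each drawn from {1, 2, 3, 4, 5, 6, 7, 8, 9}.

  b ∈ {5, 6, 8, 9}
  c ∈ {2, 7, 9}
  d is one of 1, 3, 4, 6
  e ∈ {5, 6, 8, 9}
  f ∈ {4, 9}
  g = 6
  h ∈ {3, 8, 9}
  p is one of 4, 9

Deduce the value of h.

3

g must be 6 (only option left). So b, d, e can't be 6.
f and p between them cover only {4, 9} — a naked pair. Remove those values from b, c, d, e, h.
b and e between them cover only {5, 8} — a naked pair. Remove those values from h.
So h = 3.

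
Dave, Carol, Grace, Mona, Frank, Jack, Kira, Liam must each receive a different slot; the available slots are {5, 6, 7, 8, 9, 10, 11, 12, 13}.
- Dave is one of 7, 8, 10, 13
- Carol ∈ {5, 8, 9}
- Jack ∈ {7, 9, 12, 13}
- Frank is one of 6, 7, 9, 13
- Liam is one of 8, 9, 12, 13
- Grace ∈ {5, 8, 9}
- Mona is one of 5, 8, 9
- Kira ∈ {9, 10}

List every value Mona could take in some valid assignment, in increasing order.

5, 8, 9

The 8 variables draw from only 8 values {5, 6, 7, 8, 9, 10, 12, 13}, so each is used; only Frank can be 6, hence Frank = 6.
Carol, Grace, Mona share exactly the 3 values {5, 8, 9}; by pigeonhole those values go to them, so strike 5, 8, 9 from Dave, Jack, Kira, Liam.
Kira must be 10 (only option left). So Dave can't be 10.
No further eliminations apply; Mona can still be any of 5, 8, 9.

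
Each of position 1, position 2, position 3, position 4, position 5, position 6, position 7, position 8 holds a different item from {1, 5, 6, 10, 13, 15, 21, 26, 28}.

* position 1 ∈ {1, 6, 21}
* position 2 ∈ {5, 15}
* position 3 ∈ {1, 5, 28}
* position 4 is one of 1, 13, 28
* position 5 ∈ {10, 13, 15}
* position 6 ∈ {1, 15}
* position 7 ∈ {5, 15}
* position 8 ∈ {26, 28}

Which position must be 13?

position 4

position 2 and position 7 share exactly the 2 values {5, 15}; by pigeonhole those values go to them, so strike 5, 15 from position 3, position 5, position 6.
position 6 must be 1 (only option left). So position 1, position 3, position 4 can't be 1.
That leaves position 3 = 28. Remove 28 from position 4, position 8.
So 13 goes to position 4.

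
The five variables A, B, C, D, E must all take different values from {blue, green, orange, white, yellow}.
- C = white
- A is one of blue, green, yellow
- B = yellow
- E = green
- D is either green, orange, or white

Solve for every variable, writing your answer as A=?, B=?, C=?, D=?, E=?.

A=blue, B=yellow, C=white, D=orange, E=green

B's domain is down to {yellow}, so B = yellow. Eliminate yellow elsewhere: A.
C must be white (only option left). So D can't be white.
E has just one choice, so E = green. Eliminate green elsewhere: A, D.
A's domain is down to {blue}, so A = blue.
D has just one choice, so D = orange.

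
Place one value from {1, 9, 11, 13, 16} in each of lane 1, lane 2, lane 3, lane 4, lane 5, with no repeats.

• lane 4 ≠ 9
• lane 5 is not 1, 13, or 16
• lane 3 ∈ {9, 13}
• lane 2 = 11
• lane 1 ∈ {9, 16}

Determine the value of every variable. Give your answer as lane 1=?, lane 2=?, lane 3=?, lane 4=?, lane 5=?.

lane 1=16, lane 2=11, lane 3=13, lane 4=1, lane 5=9

lane 2 must be 11 (only option left). Remove 11 from lane 4, lane 5.
That leaves lane 5 = 9. Remove 9 from lane 1, lane 3.
lane 1's domain is down to {16}, so lane 1 = 16. Remove 16 from lane 4.
lane 3 has just one choice, so lane 3 = 13. So lane 4 can't be 13.
lane 4's domain is down to {1}, so lane 4 = 1.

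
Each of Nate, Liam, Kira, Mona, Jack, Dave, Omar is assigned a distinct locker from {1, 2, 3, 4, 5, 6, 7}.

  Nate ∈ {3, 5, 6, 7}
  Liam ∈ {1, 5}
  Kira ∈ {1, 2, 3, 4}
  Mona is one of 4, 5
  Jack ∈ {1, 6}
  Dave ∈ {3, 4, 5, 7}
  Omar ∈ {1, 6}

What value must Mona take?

The 7 variables together cover exactly {1, 2, 3, 4, 5, 6, 7} — 7 values for 7 variables — and 2 appears only in Kira's list, so Kira = 2.
Jack and Omar between them cover only {1, 6} — a naked pair. Remove those values from Nate, Liam.
Liam must be 5 (only option left). So Nate, Mona, Dave can't be 5.
So Mona = 4.

4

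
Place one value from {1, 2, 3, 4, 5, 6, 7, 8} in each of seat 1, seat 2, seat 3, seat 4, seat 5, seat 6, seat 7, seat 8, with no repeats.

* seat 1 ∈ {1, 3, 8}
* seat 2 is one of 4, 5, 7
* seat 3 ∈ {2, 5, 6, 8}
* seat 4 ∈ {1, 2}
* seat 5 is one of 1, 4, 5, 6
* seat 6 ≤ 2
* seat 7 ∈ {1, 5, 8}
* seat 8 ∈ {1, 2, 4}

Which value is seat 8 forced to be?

The 8 variables draw from only 8 values {1, 2, 3, 4, 5, 6, 7, 8}, so each is used; only seat 1 can be 3, hence seat 1 = 3.
Among the 7 still-open variables, 7 fits only seat 2 (and all 7 values in {1, 2, 4, 5, 6, 7, 8} must be used), so seat 2 = 7.
The 2 variables seat 4 and seat 6 are confined to {1, 2}, which locks those values in; drop them from seat 3, seat 5, seat 7, seat 8.
So seat 8 = 4.

4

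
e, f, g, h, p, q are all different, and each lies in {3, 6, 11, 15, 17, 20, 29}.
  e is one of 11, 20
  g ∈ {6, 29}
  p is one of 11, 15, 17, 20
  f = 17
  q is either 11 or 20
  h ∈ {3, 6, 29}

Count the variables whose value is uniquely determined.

f's domain is down to {17}, so f = 17. Remove 17 from p.
The 2 variables e and q are confined to {11, 20}, which locks those values in; drop them from p.
p has just one choice, so p = 15.
Determined: f=17, p=15. The other variables each still have more than one consistent value. That makes 2.

2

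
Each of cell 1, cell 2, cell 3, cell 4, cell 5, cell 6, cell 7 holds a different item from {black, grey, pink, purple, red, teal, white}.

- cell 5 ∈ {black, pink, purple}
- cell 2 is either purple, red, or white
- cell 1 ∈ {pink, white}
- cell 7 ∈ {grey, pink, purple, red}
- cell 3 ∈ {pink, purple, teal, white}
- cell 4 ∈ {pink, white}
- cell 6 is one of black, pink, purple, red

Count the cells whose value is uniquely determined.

Among the 7 variables, grey fits only cell 7 (and all 7 values in {black, grey, pink, purple, red, teal, white} must be used), so cell 7 = grey.
Among the 6 still-open variables, teal fits only cell 3 (and all 6 values in {black, pink, purple, red, teal, white} must be used), so cell 3 = teal.
cell 1 and cell 4 between them cover only {pink, white} — a naked pair. Remove those values from cell 2, cell 5, cell 6.
Determined: cell 3=teal, cell 7=grey. The other cells each still have more than one consistent value. That makes 2.

2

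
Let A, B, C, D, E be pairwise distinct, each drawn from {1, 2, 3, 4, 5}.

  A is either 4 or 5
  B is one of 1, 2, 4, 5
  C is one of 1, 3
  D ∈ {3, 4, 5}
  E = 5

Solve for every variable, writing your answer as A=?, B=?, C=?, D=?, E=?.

A=4, B=2, C=1, D=3, E=5

E has just one choice, so E = 5. So A, B, D can't be 5.
A's domain is down to {4}, so A = 4. Eliminate 4 elsewhere: B, D.
That leaves D = 3. Strike 3 from C.
C's domain is down to {1}, so C = 1. Eliminate 1 elsewhere: B.
B's domain is down to {2}, so B = 2.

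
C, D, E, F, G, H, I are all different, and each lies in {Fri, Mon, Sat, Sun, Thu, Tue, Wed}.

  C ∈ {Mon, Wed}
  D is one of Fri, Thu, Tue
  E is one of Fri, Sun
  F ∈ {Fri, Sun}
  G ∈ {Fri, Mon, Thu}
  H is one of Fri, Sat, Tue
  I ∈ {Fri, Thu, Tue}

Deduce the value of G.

The 7 variables together cover exactly {Fri, Mon, Sat, Sun, Thu, Tue, Wed} — 7 values for 7 variables — and Sat appears only in H's list, so H = Sat.
The 6 still-open variables draw from only 6 values {Fri, Mon, Sun, Thu, Tue, Wed}, so each is used; only C can be Wed, hence C = Wed.
Among the 5 still-open variables, Mon fits only G (and all 5 values in {Fri, Mon, Sun, Thu, Tue} must be used), so G = Mon.

Mon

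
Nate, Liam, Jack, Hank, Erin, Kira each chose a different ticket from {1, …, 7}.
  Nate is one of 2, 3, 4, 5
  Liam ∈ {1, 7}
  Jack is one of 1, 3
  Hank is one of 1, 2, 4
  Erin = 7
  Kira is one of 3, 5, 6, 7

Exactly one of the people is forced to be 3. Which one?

Erin has just one choice, so Erin = 7. Eliminate 7 elsewhere: Liam, Kira.
Liam must be 1 (only option left). Eliminate 1 elsewhere: Jack, Hank.
So 3 goes to Jack.

Jack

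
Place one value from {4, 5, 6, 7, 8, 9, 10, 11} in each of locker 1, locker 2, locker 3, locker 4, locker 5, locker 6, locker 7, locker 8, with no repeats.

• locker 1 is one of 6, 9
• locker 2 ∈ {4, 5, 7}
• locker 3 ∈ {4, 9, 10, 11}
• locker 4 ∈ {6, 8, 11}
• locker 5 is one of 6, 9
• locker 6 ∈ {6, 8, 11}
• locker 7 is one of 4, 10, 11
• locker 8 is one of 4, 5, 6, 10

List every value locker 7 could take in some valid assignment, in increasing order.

4, 10

The 8 variables draw from only 8 values {4, 5, 6, 7, 8, 9, 10, 11}, so each is used; only locker 2 can be 7, hence locker 2 = 7.
Among the 7 still-open variables, 5 fits only locker 8 (and all 7 values in {4, 5, 6, 8, 9, 10, 11} must be used), so locker 8 = 5.
locker 1 and locker 5 share exactly the 2 values {6, 9}; by pigeonhole those values go to them, so strike 6, 9 from locker 3, locker 4, locker 6.
locker 4 and locker 6 share exactly the 2 values {8, 11}; by pigeonhole those values go to them, so strike 8, 11 from locker 3, locker 7.
No further eliminations apply; locker 7 can still be any of 4, 10.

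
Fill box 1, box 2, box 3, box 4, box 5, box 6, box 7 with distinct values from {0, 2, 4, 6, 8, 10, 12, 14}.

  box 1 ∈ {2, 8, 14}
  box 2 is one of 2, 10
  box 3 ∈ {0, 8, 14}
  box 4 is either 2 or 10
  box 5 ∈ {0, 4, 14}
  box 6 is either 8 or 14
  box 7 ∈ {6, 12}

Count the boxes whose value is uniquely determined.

The 2 variables box 2 and box 4 are confined to {2, 10}, which locks those values in; drop them from box 1.
box 1 and box 6 between them cover only {8, 14} — a naked pair. Remove those values from box 3, box 5.
That leaves box 3 = 0. Strike 0 from box 5.
box 5's domain is down to {4}, so box 5 = 4.
Determined: box 3=0, box 5=4. The other boxes each still have more than one consistent value. That makes 2.

2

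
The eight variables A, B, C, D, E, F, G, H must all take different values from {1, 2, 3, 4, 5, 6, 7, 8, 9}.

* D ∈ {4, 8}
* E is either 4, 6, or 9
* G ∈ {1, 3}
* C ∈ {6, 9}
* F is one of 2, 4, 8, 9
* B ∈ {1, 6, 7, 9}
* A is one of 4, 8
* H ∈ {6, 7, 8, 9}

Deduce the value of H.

7

Among the 8 variables, 2 fits only F (and all 8 values in {1, 2, 3, 4, 6, 7, 8, 9} must be used), so F = 2.
The 7 still-open variables draw from only 7 values {1, 3, 4, 6, 7, 8, 9}, so each is used; only G can be 3, hence G = 3.
The 6 still-open variables draw from only 6 values {1, 4, 6, 7, 8, 9}, so each is used; only B can be 1, hence B = 1.
The 5 still-open variables together cover exactly {4, 6, 7, 8, 9} — 5 values for 5 variables — and 7 appears only in H's list, so H = 7.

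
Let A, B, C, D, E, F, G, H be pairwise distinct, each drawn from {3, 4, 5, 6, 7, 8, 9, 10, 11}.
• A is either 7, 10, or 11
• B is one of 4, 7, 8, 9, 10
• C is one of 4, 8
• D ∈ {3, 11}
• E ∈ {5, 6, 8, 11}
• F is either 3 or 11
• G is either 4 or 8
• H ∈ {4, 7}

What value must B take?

9

C and G share exactly the 2 values {4, 8}; by pigeonhole those values go to them, so strike 4, 8 from B, E, H.
H has just one choice, so H = 7. So A, B can't be 7.
The 2 variables D and F are confined to {3, 11}, which locks those values in; drop them from A, E.
That leaves A = 10. Strike 10 from B.
So B = 9.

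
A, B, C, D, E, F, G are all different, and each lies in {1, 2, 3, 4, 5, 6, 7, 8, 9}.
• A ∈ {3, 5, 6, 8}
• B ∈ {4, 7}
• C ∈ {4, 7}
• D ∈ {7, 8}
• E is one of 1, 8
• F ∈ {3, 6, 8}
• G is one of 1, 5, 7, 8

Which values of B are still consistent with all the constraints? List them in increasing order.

The 2 variables B and C are confined to {4, 7}, which locks those values in; drop them from D, G.
D has just one choice, so D = 8. Remove 8 from A, E, F, G.
E's domain is down to {1}, so E = 1. Eliminate 1 elsewhere: G.
G has just one choice, so G = 5. Remove 5 from A.
No further eliminations apply; B can still be any of 4, 7.

4, 7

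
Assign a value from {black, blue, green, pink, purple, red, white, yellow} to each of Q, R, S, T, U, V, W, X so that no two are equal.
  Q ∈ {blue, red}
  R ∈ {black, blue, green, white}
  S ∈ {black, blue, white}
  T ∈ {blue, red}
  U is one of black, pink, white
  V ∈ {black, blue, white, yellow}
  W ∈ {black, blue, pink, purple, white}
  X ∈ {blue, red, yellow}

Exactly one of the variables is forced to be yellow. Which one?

X

Among the 8 variables, green fits only R (and all 8 values in {black, blue, green, pink, purple, red, white, yellow} must be used), so R = green.
Among the 7 still-open variables, purple fits only W (and all 7 values in {black, blue, pink, purple, red, white, yellow} must be used), so W = purple.
The 6 still-open variables together cover exactly {black, blue, pink, red, white, yellow} — 6 values for 6 variables — and pink appears only in U's list, so U = pink.
Q and T share exactly the 2 values {blue, red}; by pigeonhole those values go to them, so strike blue, red from S, V, X.
So yellow goes to X.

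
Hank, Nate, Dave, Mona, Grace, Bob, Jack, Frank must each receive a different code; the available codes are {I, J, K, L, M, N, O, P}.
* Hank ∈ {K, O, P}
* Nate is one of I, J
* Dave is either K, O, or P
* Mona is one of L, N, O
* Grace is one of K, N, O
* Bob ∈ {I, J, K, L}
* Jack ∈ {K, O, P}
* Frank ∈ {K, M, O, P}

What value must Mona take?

L

The 8 variables together cover exactly {I, J, K, L, M, N, O, P} — 8 values for 8 variables — and M appears only in Frank's list, so Frank = M.
The 3 variables Hank, Dave, Jack are confined to {K, O, P}, which locks those values in; drop them from Mona, Grace, Bob.
Grace must be N (only option left). Remove N from Mona.
So Mona = L.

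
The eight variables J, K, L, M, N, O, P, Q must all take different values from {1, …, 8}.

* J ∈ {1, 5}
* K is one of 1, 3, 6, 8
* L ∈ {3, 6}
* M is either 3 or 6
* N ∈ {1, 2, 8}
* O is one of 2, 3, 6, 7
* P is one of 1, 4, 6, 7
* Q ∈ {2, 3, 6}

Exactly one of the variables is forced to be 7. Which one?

O

The 8 variables draw from only 8 values {1, 2, 3, 4, 5, 6, 7, 8}, so each is used; only P can be 4, hence P = 4.
The 7 still-open variables together cover exactly {1, 2, 3, 5, 6, 7, 8} — 7 values for 7 variables — and 5 appears only in J's list, so J = 5.
The 6 still-open variables draw from only 6 values {1, 2, 3, 6, 7, 8}, so each is used; only O can be 7, hence O = 7.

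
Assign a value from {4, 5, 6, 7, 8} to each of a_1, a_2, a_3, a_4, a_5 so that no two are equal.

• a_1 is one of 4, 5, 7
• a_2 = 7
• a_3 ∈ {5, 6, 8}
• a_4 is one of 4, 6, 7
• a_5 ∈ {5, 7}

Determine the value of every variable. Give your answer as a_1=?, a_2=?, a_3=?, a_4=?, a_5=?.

a_2's domain is down to {7}, so a_2 = 7. So a_1, a_4, a_5 can't be 7.
a_5's domain is down to {5}, so a_5 = 5. Strike 5 from a_1, a_3.
a_1's domain is down to {4}, so a_1 = 4. Remove 4 from a_4.
a_4's domain is down to {6}, so a_4 = 6. Eliminate 6 elsewhere: a_3.
a_3's domain is down to {8}, so a_3 = 8.

a_1=4, a_2=7, a_3=8, a_4=6, a_5=5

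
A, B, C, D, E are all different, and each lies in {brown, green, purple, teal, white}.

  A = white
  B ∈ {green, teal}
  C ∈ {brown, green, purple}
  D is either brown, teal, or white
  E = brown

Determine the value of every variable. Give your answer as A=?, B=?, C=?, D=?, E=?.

A=white, B=green, C=purple, D=teal, E=brown

A has just one choice, so A = white. Strike white from D.
E's domain is down to {brown}, so E = brown. So C, D can't be brown.
D has just one choice, so D = teal. So B can't be teal.
That leaves B = green. So C can't be green.
C must be purple (only option left).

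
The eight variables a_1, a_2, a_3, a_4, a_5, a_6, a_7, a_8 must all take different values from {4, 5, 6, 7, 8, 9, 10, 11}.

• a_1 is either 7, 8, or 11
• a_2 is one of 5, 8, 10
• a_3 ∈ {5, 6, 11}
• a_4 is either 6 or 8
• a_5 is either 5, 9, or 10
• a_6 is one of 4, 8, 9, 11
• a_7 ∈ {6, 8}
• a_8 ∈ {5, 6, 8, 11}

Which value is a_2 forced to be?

The 8 variables together cover exactly {4, 5, 6, 7, 8, 9, 10, 11} — 8 values for 8 variables — and 4 appears only in a_6's list, so a_6 = 4.
Among the 7 still-open variables, 7 fits only a_1 (and all 7 values in {5, 6, 7, 8, 9, 10, 11} must be used), so a_1 = 7.
The 6 still-open variables together cover exactly {5, 6, 8, 9, 10, 11} — 6 values for 6 variables — and 9 appears only in a_5's list, so a_5 = 9.
The 5 still-open variables draw from only 5 values {5, 6, 8, 10, 11}, so each is used; only a_2 can be 10, hence a_2 = 10.

10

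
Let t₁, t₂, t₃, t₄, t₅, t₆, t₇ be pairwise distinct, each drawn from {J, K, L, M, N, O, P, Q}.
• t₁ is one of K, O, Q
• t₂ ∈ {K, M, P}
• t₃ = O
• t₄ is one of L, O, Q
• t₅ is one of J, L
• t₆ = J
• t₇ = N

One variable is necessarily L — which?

t₅

t₃ must be O (only option left). So t₁, t₄ can't be O.
That leaves t₆ = J. Eliminate J elsewhere: t₅.
So L goes to t₅.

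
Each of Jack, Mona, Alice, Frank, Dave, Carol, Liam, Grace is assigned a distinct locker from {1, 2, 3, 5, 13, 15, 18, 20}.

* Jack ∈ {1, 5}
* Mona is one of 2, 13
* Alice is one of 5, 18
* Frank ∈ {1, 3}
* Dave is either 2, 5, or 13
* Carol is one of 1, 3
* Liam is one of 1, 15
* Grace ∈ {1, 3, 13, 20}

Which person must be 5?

The 8 variables draw from only 8 values {1, 2, 3, 5, 13, 15, 18, 20}, so each is used; only Liam can be 15, hence Liam = 15.
Among the 7 still-open variables, 18 fits only Alice (and all 7 values in {1, 2, 3, 5, 13, 18, 20} must be used), so Alice = 18.
The 6 still-open variables together cover exactly {1, 2, 3, 5, 13, 20} — 6 values for 6 variables — and 20 appears only in Grace's list, so Grace = 20.
The 2 variables Frank and Carol are confined to {1, 3}, which locks those values in; drop them from Jack.
So 5 goes to Jack.

Jack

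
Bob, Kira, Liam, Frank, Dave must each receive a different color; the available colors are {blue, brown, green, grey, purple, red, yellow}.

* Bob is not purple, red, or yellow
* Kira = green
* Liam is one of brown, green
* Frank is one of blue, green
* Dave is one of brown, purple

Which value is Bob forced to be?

Kira has just one choice, so Kira = green. So Bob, Liam, Frank can't be green.
Liam must be brown (only option left). Eliminate brown elsewhere: Bob, Dave.
Frank has just one choice, so Frank = blue. Remove blue from Bob.
So Bob = grey.

grey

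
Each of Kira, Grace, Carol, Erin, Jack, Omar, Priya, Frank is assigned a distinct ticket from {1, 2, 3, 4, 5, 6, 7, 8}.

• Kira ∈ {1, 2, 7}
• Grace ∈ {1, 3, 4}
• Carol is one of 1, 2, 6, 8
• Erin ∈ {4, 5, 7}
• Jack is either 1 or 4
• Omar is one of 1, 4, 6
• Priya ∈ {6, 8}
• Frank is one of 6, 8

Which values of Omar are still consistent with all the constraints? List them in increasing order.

The 8 variables together cover exactly {1, 2, 3, 4, 5, 6, 7, 8} — 8 values for 8 variables — and 3 appears only in Grace's list, so Grace = 3.
Among the 7 still-open variables, 5 fits only Erin (and all 7 values in {1, 2, 4, 5, 6, 7, 8} must be used), so Erin = 5.
The 6 still-open variables draw from only 6 values {1, 2, 4, 6, 7, 8}, so each is used; only Kira can be 7, hence Kira = 7.
The 5 still-open variables together cover exactly {1, 2, 4, 6, 8} — 5 values for 5 variables — and 2 appears only in Carol's list, so Carol = 2.
The 2 variables Priya and Frank are confined to {6, 8}, which locks those values in; drop them from Omar.
No further eliminations apply; Omar can still be any of 1, 4.

1, 4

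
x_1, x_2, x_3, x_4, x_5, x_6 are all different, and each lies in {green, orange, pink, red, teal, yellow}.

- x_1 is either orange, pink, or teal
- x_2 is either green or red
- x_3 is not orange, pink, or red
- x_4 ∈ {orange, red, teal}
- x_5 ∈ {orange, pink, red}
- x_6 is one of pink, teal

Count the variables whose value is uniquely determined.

The 6 variables together cover exactly {green, orange, pink, red, teal, yellow} — 6 values for 6 variables — and yellow appears only in x_3's list, so x_3 = yellow.
The 5 still-open variables together cover exactly {green, orange, pink, red, teal} — 5 values for 5 variables — and green appears only in x_2's list, so x_2 = green.
Determined: x_2=green, x_3=yellow. The other variables each still have more than one consistent value. That makes 2.

2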